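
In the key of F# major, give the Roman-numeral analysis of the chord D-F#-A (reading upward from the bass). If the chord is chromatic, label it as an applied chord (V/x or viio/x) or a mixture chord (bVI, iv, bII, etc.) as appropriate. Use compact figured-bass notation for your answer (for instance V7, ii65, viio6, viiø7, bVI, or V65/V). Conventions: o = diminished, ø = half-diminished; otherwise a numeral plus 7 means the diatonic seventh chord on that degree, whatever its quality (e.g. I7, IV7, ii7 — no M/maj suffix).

bVI

Stacked in thirds the chord is D-F#-A: a major triad on D.
D is the lowered sixth degree of F# major (diatonic 6 would be D#). This is a major triad on the lowered sixth degree, borrowed from the parallel minor.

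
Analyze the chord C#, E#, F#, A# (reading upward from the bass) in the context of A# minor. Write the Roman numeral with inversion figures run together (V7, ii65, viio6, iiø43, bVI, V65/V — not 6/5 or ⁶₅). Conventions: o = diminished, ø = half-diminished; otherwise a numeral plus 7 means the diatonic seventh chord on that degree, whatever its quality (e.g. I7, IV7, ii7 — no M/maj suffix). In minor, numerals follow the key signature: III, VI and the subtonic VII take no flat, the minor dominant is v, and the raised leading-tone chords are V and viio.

VI43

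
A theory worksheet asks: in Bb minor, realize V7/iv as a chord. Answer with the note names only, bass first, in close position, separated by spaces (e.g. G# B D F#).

Bb D F Ab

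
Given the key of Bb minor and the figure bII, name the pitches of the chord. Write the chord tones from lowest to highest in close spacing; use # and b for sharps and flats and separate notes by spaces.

bII is the Neapolitan chord — a major triad on the lowered second degree. In Bb minor that root is Cb.
So the chord is Cb-Eb-Gb, a major triad.

Cb Eb Gb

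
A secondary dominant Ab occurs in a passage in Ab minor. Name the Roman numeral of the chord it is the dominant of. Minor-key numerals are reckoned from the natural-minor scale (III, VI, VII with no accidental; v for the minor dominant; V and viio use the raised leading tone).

iv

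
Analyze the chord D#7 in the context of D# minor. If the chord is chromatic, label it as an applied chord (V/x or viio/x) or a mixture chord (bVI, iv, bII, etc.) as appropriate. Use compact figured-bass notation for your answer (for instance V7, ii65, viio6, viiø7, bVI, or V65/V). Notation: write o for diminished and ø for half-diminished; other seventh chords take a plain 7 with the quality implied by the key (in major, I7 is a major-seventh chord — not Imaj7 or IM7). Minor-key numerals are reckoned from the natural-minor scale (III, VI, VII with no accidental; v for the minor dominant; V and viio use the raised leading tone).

V7/iv

Stacked in thirds the chord is D#-F##-A#-C#: a dominant seventh chord on D#.
D# is not a diatonic chord root with this quality in D# minor, but it lies a perfect fifth above G# (iv), so the chord functions as an applied dominant of iv.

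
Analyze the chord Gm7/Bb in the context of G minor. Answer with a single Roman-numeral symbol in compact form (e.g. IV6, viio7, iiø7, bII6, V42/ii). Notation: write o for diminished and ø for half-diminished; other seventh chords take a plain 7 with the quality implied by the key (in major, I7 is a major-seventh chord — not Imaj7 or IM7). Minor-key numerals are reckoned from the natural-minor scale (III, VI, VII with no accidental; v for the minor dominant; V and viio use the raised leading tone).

i65

Stacked in thirds the chord is G-Bb-D-F: a minor seventh chord on G.
In G minor, G is the tonic; the diatonic minor seventh chord there is i7.
With Bb in the bass the chord is in first inversion, so the figured bass is 65.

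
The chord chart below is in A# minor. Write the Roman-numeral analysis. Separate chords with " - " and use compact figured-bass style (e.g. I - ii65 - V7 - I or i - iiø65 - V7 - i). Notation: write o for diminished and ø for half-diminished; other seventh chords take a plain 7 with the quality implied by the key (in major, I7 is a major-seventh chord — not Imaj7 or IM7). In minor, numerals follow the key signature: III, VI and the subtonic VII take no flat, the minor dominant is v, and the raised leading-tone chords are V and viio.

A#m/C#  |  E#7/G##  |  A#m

A#m/C# has root A#, degree 1 in A# minor, so i6.
E#7/G## has root E#, degree 5 in A# minor, so V65.
A#m: root A# is the tonic; minor triad there is i.

i6 - V65 - i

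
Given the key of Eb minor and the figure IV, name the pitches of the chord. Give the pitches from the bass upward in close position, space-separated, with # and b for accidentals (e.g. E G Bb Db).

IV is the major subdominant, borrowed from the parallel major. In Eb minor that root is Ab.
So the chord is Ab-C-Eb.

Ab C Eb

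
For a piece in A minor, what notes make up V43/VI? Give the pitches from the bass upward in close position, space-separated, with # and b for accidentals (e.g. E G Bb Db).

The slash means an applied dominant: we want the dominant of VI. In A minor, VI is F major, and its dominant is built on C.
Building a dominant seventh chord on C gives C-E-G-Bb.
The figured bass 43 indicates second inversion, placing the fifth (G) in the bass: G-Bb-C-E.

G Bb C E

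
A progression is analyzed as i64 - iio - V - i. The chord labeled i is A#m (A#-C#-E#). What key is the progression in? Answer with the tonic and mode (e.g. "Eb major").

The anchor chord is a minor triad on A#, labeled i.
If A# is scale degree 1 and the mode makes that degree carry a minor triad, the tonic is A# and the mode is minor.

A# minor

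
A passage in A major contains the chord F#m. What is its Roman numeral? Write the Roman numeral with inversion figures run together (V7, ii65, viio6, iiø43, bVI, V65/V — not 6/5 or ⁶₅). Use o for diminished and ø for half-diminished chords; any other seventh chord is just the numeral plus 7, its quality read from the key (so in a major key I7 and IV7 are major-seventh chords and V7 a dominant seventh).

Stacked in thirds the chord is F#-A-C#: a minor triad on F#.
In A major, F# is the submediant; the diatonic minor triad there is vi.

vi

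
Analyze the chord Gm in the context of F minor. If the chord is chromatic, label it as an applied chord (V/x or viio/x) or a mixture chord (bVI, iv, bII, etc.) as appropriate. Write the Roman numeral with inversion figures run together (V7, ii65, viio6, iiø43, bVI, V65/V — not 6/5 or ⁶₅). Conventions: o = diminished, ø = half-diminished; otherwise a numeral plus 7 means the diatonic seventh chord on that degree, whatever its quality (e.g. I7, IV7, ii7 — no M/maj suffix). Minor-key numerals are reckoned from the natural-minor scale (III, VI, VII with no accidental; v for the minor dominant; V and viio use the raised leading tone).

The pitches G-Bb-D form a minor triad rooted on G.
G is the second degree of F minor. This is the minor supertonic, borrowed from the parallel major (the Dorian ii).

ii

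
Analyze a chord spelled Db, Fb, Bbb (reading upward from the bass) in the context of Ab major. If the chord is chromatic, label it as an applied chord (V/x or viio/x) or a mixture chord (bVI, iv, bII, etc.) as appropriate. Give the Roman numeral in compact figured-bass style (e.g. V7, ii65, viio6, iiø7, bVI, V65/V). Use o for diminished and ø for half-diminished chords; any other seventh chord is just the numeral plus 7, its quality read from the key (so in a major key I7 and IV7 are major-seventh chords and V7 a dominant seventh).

Stacked in thirds the chord is Bbb-Db-Fb: a major triad on Bbb.
Bbb is the lowered second degree of Ab major (diatonic 2 would be Bb). This is the Neapolitan sixth — a major triad on the lowered second degree, here in its customary first inversion.
With Db in the bass the chord is in first inversion, so the figured bass is 6.

bII6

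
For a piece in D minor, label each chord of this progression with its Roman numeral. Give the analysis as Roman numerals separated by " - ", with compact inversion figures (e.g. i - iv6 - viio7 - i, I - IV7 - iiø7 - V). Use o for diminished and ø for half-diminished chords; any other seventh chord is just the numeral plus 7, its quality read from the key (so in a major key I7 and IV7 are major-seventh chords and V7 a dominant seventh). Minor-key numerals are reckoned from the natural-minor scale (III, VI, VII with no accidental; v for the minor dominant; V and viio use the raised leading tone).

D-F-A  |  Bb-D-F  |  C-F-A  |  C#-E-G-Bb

i - VI - III64 - viio7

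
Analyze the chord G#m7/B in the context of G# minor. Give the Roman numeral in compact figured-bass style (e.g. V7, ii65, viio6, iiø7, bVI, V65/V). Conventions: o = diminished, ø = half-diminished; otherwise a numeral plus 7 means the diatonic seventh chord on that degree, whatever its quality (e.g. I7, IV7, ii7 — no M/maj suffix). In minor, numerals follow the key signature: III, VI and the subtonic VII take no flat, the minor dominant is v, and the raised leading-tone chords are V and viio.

i65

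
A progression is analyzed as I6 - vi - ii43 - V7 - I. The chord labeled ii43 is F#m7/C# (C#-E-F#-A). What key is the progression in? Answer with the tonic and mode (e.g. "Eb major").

The chord F#m7/C# is a minor seventh chord rooted on F#; its label is ii43.
If F# is scale degree 2 and the mode makes that degree carry a minor seventh chord, the tonic is E and the mode is major.

E major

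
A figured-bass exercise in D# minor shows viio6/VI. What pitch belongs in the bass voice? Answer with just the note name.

C#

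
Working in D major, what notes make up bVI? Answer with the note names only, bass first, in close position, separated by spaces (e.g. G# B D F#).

Scale degree 6 in D major is B; lowering it a half step gives Bb. bVI is a major triad on the lowered sixth degree, borrowed from the parallel minor.
So the chord is Bb-D-F, a major triad.

Bb D F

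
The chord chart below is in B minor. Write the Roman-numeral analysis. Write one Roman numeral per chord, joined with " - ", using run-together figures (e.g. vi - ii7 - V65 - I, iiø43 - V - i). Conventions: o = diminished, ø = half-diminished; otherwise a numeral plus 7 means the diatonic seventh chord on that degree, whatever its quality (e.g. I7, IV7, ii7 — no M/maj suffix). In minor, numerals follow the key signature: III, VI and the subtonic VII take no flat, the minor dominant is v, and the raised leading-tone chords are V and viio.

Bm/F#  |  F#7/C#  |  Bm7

i64 - V43 - i7

Bm/F#: minor triad on B = scale degree 1 → i64.
F#7/C#: root F# is the dominant; dominant seventh chord there is V43.
Bm7 has root B, degree 1 in B minor, so i7.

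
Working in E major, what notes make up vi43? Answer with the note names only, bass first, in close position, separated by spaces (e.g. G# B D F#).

The numeral's case and figure indicate a minor seventh chord. In E major its root, scale degree 6, is C#.
Stacking thirds from C# gives C#-E-G#-B.
The figured bass 43 indicates second inversion, placing the fifth (G#) in the bass: G#-B-C#-E.

G# B C# E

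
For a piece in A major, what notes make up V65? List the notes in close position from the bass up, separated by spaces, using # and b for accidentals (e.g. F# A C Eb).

The numeral's case and figure indicate a dominant seventh chord. In A major its root, the dominant, is E.
That chord is spelled E-G#-B-D.
The figured bass 65 indicates first inversion, placing the third (G#) in the bass: G#-B-D-E.

G# B D E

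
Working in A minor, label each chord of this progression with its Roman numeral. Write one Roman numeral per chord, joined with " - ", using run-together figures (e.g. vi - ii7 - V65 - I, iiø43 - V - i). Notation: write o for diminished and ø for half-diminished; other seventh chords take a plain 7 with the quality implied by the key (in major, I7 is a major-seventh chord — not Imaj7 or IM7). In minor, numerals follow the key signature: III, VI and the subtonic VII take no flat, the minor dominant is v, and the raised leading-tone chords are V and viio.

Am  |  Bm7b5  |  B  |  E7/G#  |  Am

i - iiø7 - V/V - V65 - i

Am: minor triad on A = scale degree 1 → i.
Bm7b5: root B is the supertonic; half-diminished seventh chord there is iiø7.
B: chromatic; B is V of V, so V/V.
E7/G# has root E, degree 5 in A minor, so V65.
Am has root A, degree 1 in A minor, so i.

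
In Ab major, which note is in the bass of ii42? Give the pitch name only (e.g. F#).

ii in Ab major has root Bb; the chord is Bb-Db-F-Ab.
The figure 42 means third inversion — the seventh is in the bass.

Ab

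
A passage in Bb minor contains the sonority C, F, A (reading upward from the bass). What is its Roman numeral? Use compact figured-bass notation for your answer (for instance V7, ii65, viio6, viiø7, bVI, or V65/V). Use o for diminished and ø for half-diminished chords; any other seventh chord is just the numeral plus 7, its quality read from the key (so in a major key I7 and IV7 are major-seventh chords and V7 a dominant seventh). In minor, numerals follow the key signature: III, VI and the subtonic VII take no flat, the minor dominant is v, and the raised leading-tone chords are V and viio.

V64

Stacked in thirds the chord is F-A-C: a major triad on F.
In Bb minor, F is the dominant; the diatonic major triad there is V.
With C in the bass the chord is in second inversion, so the figured bass is 64.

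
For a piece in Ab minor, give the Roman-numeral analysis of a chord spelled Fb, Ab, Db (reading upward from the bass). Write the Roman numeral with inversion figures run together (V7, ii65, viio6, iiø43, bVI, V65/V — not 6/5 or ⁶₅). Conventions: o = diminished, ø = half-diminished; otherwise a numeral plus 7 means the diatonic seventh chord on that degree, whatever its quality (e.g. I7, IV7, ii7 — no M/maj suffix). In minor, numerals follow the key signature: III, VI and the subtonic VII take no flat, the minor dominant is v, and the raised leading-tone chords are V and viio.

iv6

The pitches Db-Fb-Ab form a minor triad rooted on Db.
In Ab minor, Db is the subdominant; the diatonic minor triad there is iv.
With Fb in the bass the chord is in first inversion, so the figured bass is 6.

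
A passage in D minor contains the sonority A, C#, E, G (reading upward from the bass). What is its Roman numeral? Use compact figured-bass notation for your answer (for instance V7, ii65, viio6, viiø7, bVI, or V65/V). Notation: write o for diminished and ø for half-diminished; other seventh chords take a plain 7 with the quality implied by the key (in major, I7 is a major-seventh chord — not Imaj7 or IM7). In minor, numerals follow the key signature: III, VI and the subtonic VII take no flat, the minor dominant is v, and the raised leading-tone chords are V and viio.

V7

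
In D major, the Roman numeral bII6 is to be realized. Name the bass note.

G

bII in D major has root Eb; the chord is Eb-G-Bb.
The figure 6 means first inversion — the third is in the bass.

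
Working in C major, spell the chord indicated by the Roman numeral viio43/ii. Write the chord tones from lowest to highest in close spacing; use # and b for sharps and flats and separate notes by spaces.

G Bb C# E

viio43/ii is a secondary leading-tone chord. The target ii is D in C major; the applied chord is rooted a semitone below, on C#.
Building a fully diminished seventh chord on C# gives C#-E-G-Bb.
The figured bass 43 indicates second inversion, placing the fifth (G) in the bass: G-Bb-C#-E.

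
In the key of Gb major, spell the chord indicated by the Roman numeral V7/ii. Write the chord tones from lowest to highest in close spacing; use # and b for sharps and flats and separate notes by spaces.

V7/ii is a secondary dominant — the dominant seventh of ii. ii in Gb major is Ab, so the applied chord's root is Eb, a perfect fifth above.
Building a dominant seventh chord on Eb gives Eb-G-Bb-Db.

Eb G Bb Db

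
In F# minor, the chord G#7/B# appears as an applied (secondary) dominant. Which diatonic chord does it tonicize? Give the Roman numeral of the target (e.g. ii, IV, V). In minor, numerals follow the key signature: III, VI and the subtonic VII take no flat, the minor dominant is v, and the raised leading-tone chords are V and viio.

V

The chord is a dominant seventh chord on G#.
A dominant resolves down a perfect fifth: G# → C#. In F# minor, C# is scale degree 5, i.e. V.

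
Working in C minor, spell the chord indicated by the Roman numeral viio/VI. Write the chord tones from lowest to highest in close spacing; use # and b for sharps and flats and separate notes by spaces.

G Bb Db

viio/VI is a secondary leading-tone chord. The target VI is Ab in C minor; the applied chord is rooted a semitone below, on G.
Building a diminished triad on G gives G-Bb-Db.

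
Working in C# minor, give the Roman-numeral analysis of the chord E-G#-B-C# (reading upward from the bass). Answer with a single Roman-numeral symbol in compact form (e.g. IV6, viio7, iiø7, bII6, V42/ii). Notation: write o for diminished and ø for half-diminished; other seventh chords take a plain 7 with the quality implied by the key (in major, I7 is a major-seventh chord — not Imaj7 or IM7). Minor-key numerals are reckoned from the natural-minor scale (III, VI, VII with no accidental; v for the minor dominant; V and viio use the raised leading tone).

i65

Stacked in thirds the chord is C#-E-G#-B: a minor seventh chord on C#.
C# is scale degree 1 in C# minor, and a minor seventh chord on that degree is written i7.
With E in the bass the chord is in first inversion, so the figured bass is 65.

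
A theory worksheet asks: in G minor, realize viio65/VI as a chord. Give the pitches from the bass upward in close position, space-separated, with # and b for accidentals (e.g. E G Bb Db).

F Ab Cb D

The slash marks an applied leading-tone chord: viio of VI. In G minor, VI is Eb, so the leading tone to it is D, a half step below.
Building a fully diminished seventh chord on D gives D-F-Ab-Cb.
The figured bass 65 indicates first inversion, placing the third (F) in the bass: F-Ab-Cb-D.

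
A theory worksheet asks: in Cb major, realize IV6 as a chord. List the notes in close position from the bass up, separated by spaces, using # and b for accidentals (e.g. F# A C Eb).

Ab Cb Fb

In Cb major, scale degree 4 is Fb, and the diatonic chord built there is a major triad.
Stacking thirds from Fb gives Fb-Ab-Cb.
The figured bass 6 indicates first inversion, placing the third (Ab) in the bass: Ab-Cb-Fb.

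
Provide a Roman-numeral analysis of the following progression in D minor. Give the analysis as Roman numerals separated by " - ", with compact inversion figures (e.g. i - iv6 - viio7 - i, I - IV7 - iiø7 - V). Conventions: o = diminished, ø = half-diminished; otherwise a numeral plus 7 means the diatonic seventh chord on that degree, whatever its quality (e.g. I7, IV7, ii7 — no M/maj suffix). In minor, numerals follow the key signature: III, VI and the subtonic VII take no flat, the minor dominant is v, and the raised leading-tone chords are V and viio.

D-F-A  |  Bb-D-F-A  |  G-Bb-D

i - VI7 - iv

D-F-A has root D, degree 1 in D minor, so i.
Bb-D-F-A has root Bb, degree 6 in D minor, so VI7.
G-Bb-D has root G, degree 4 in D minor, so iv.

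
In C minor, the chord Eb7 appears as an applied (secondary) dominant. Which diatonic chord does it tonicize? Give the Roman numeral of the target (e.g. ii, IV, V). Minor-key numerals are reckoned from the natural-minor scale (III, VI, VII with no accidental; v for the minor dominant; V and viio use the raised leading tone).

VI

The chord is a dominant seventh chord on Eb.
A dominant resolves down a perfect fifth: Eb → Ab. In C minor, Ab is scale degree 6, i.e. VI.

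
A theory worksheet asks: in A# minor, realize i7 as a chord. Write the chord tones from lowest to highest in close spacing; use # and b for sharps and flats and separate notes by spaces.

A# C# E# G#

The numeral's case and figure indicate a minor seventh chord. In A# minor its root, the first degree, is A#.
That chord is spelled A#-C#-E#-G#.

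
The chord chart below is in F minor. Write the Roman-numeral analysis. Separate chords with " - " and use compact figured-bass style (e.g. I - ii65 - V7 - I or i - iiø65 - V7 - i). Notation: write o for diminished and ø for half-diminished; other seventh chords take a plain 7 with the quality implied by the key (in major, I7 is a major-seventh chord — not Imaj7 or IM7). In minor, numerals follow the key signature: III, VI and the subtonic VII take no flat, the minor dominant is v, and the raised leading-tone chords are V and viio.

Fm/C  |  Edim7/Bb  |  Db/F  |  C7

i64 - viio43 - VI6 - V7

Fm/C: minor triad on F = scale degree 1 → i64.
Edim7/Bb: fully diminished seventh chord on E = scale degree 7 → viio43.
Db/F: root Db is the submediant; major triad there is VI6.
C7: dominant seventh chord on C = scale degree 5 → V7.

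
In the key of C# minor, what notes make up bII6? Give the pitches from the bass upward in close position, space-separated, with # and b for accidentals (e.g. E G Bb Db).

F# A D

Scale degree 2 in C# minor is D#; lowering it a half step gives D. bII6 is the Neapolitan sixth — a major triad on the lowered second degree, here in its customary first inversion.
So the chord is D-F#-A, a major triad.
With the 6 figure the chord is in first inversion; from the bass F# upward in close position it reads F#-A-D.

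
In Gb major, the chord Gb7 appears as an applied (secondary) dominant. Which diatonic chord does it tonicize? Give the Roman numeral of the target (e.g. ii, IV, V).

The chord is a dominant seventh chord on Gb.
A dominant resolves down a perfect fifth: Gb → Cb. In Gb major, Cb is scale degree 4, i.e. IV.

IV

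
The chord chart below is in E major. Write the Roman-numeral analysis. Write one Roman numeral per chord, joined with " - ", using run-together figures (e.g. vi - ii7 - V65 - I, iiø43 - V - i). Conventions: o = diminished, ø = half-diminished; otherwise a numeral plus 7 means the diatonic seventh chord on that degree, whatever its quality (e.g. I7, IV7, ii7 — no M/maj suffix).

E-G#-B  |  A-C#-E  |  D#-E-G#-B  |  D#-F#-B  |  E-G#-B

I - IV - I42 - V6 - I

E-G#-B: root E is the tonic; major triad there is I.
A-C#-E: major triad on A = scale degree 4 → IV.
D#-E-G#-B: root E is the tonic; major seventh chord there is I42.
D#-F#-B: major triad on B = scale degree 5 → V6.
E-G#-B: major triad on E = scale degree 1 → I.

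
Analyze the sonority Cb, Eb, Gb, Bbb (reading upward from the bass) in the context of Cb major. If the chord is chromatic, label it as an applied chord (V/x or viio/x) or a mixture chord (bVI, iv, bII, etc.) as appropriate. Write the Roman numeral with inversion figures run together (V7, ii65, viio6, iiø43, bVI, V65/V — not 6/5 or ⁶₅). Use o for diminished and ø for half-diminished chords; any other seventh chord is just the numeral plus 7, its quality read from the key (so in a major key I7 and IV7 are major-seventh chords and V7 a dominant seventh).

V7/IV

The pitches Cb-Eb-Gb-Bbb form a dominant seventh chord rooted on Cb.
Cb is not a diatonic chord root with this quality in Cb major, but it lies a perfect fifth above Fb (IV), so the chord functions as an applied dominant of IV.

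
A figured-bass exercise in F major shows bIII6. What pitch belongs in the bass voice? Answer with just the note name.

C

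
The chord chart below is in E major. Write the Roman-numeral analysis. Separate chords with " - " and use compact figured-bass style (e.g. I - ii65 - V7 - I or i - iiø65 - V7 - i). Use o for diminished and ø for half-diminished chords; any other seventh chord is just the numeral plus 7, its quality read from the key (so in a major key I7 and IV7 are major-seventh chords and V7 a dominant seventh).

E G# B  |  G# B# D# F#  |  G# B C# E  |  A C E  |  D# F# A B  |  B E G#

I - V7/vi - vi43 - iv - V65 - I64

E-G#-B: major triad on E = scale degree 1 → I.
G#-B#-D#-F#: a dominant seventh chord on G#, the applied dominant of vi → V7/vi.
G#-B-C#-E: root C# is the submediant; minor seventh chord there is vi43.
A-C-E: A with this quality isn't in the key; it's iv, borrowed from the parallel minor.
D#-F#-A-B: root B is the dominant; dominant seventh chord there is V65.
B-E-G#: root E is the tonic; major triad there is I64.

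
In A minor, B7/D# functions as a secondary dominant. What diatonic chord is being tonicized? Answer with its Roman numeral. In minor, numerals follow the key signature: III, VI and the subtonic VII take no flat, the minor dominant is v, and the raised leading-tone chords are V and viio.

V

The chord is a dominant seventh chord on B.
A dominant resolves down a perfect fifth: B → E. In A minor, E is scale degree 5, i.e. V.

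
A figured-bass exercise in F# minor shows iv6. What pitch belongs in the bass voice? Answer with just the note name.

D

iv in F# minor has root B; the chord is B-D-F#.
The figure 6 means first inversion — the third is in the bass.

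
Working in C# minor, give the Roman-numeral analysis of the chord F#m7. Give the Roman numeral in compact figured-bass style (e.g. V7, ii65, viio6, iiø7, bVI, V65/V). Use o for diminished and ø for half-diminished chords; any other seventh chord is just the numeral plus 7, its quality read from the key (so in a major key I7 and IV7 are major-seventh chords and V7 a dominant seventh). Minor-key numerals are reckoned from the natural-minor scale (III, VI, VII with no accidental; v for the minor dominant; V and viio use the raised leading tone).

iv7

Stacked in thirds the chord is F#-A-C#-E: a minor seventh chord on F#.
F# is scale degree 4 in C# minor, and a minor seventh chord on that degree is written iv7.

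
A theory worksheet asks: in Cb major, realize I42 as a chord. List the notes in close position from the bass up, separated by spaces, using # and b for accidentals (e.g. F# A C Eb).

The numeral's case and figure indicate a major seventh chord. In Cb major its root, the first degree, is Cb.
Stacking thirds from Cb gives Cb-Eb-Gb-Bb.
The figured bass 42 indicates third inversion, placing the seventh (Bb) in the bass: Bb-Cb-Eb-Gb.

Bb Cb Eb Gb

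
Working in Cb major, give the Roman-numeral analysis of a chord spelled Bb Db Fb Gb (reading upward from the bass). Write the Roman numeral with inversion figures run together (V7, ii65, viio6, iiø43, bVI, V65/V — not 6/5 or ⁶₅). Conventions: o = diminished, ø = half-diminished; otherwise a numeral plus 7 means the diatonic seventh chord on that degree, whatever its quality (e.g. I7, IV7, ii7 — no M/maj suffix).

The pitches Gb-Bb-Db-Fb form a dominant seventh chord rooted on Gb.
In Cb major, Gb is the dominant; the diatonic dominant seventh chord there is V7.
With Bb in the bass the chord is in first inversion, so the figured bass is 65.

V65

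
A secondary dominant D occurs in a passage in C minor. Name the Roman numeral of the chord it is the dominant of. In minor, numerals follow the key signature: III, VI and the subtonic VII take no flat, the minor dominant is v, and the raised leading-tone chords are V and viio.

The chord is a major triad on D.
A dominant resolves down a perfect fifth: D → G. In C minor, G is scale degree 5, i.e. V.

V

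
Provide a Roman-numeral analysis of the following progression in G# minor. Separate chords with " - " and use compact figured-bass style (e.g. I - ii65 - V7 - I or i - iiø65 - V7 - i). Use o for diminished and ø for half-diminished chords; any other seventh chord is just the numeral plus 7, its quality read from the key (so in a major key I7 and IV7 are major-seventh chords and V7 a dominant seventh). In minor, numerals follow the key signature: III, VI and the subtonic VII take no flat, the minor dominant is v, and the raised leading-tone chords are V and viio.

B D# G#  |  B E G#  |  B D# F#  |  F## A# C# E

i6 - VI64 - III - viio7

B-D#-G#: root G# is the tonic; minor triad there is i6.
B-E-G#: major triad on E = scale degree 6 → VI64.
B-D#-F#: major triad on B = scale degree 3 → III.
F##-A#-C#-E: fully diminished seventh chord on F## = scale degree 7 → viio7.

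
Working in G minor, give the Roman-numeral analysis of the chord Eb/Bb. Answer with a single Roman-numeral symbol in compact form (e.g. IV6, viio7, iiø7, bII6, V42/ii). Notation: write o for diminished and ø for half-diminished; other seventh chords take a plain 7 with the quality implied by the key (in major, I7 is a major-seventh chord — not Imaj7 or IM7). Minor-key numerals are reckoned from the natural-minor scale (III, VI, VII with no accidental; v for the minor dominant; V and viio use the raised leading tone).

The pitches Eb-G-Bb form a major triad rooted on Eb.
In G minor, Eb is the submediant; the diatonic major triad there is VI.
With Bb in the bass the chord is in second inversion, so the figured bass is 64.

VI64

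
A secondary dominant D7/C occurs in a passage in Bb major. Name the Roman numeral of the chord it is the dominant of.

The chord is a dominant seventh chord on D.
A dominant resolves down a perfect fifth: D → G. In Bb major, G is scale degree 6, i.e. vi.

vi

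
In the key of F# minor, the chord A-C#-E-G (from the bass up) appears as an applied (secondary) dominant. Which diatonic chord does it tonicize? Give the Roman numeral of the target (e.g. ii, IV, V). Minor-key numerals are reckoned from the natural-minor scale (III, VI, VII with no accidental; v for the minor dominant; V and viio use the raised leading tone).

The chord is a dominant seventh chord on A.
A dominant resolves down a perfect fifth: A → D. In F# minor, D is scale degree 6, i.e. VI.

VI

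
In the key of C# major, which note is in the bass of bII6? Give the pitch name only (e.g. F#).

F#

bII in C# major has root D; the chord is D-F#-A.
The figure 6 means first inversion — the third is in the bass.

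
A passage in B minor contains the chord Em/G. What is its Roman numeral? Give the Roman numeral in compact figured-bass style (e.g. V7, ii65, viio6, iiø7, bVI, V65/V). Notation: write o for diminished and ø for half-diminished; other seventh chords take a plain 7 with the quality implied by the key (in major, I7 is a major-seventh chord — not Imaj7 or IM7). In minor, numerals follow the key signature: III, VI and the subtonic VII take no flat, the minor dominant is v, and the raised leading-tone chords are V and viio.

The pitches E-G-B form a minor triad rooted on E.
In B minor, E is the subdominant; the diatonic minor triad there is iv.
With G in the bass the chord is in first inversion, so the figured bass is 6.

iv6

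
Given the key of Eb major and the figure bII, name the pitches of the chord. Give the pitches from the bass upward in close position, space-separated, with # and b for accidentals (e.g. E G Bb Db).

Scale degree 2 in Eb major is F; lowering it a half step gives Fb. bII is the Neapolitan chord — a major triad on the lowered second degree.
So the chord is Fb-Ab-Cb.

Fb Ab Cb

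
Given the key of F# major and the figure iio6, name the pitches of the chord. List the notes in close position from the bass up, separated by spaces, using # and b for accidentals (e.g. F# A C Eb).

iio6 is the diminished supertonic triad, borrowed from the parallel minor. In F# major that root is G#.
So the chord is G#-B-D.
With the 6 figure the chord is in first inversion; from the bass B upward in close position it reads B-D-G#.

B D G#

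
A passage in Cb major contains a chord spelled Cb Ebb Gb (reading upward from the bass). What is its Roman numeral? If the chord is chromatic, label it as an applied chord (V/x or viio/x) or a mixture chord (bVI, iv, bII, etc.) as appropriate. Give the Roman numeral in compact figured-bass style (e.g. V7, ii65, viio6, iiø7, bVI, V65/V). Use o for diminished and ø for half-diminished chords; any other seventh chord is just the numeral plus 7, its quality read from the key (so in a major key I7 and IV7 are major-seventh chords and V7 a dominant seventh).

i

Stacked in thirds the chord is Cb-Ebb-Gb: a minor triad on Cb.
Cb is the first degree of Cb major. This is the minor tonic, borrowed from the parallel minor.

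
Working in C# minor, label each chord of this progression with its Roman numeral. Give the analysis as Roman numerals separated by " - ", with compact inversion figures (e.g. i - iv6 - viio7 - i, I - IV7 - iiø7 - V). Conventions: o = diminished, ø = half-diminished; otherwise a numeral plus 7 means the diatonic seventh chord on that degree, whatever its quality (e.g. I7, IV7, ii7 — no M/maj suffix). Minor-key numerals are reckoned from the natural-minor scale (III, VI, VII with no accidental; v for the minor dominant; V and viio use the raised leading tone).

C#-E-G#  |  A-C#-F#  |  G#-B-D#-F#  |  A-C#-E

i - iv6 - v7 - VI

C#-E-G# has root C#, degree 1 in C# minor, so i.
A-C#-F# has root F#, degree 4 in C# minor, so iv6.
G#-B-D#-F# has root G#, degree 5 in C# minor, so v7.
A-C#-E: root A is the submediant; major triad there is VI.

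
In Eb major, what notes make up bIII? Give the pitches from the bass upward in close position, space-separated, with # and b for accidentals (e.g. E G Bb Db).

Gb Bb Db

Scale degree 3 in Eb major is G; lowering it a half step gives Gb. bIII is a major triad on the lowered third degree, borrowed from the parallel minor.
So the chord is Gb-Bb-Db, a major triad.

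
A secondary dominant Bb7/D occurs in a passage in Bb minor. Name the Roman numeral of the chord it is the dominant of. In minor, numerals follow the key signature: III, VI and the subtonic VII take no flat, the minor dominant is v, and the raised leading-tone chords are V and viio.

iv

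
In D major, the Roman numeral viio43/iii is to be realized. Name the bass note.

The applied chord viio43/iii is rooted on E#: E#-G#-B-D.
The figure 43 means second inversion — the fifth is in the bass.

B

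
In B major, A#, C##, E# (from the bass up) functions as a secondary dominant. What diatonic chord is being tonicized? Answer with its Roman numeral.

iii

The chord is a major triad on A#.
A dominant resolves down a perfect fifth: A# → D#. In B major, D# is scale degree 3, i.e. iii.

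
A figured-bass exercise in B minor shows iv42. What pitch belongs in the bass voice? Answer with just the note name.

D

iv in B minor has root E; the chord is E-G-B-D.
The figure 42 means third inversion — the seventh is in the bass.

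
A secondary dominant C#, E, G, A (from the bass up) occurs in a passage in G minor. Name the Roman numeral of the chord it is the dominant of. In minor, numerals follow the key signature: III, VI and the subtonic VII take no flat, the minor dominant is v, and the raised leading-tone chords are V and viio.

The chord is a dominant seventh chord on A.
A dominant resolves down a perfect fifth: A → D. In G minor, D is scale degree 5, i.e. V.

V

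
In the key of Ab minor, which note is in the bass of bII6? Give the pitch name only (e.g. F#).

Db

bII in Ab minor has root Bbb; the chord is Bbb-Db-Fb.
The figure 6 means first inversion — the third is in the bass.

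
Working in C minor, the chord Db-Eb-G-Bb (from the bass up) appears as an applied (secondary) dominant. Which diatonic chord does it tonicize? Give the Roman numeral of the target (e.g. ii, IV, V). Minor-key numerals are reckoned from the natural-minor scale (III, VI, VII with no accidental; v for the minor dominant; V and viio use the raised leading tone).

The chord is a dominant seventh chord on Eb.
A dominant resolves down a perfect fifth: Eb → Ab. In C minor, Ab is scale degree 6, i.e. VI.

VI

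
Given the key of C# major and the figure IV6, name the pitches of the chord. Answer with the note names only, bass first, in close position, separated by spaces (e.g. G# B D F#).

A# C# F#

In C# major, scale degree 4 is F#, and the diatonic chord built there is a major triad.
Stacking thirds from F# gives F#-A#-C#.
With the 6 figure the chord is in first inversion; from the bass A# upward in close position it reads A#-C#-F#.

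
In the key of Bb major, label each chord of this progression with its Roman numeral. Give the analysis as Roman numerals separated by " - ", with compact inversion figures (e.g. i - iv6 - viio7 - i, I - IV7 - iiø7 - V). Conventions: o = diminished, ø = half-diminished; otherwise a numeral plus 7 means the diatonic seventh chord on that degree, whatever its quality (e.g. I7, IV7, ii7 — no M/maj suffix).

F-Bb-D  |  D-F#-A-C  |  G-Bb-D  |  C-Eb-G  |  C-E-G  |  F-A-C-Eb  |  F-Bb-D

I64 - V7/vi - vi - ii - V/V - V7 - I64

F-Bb-D: major triad on Bb = scale degree 1 → I64.
D-F#-A-C: a dominant seventh chord on D, the applied dominant of vi → V7/vi.
G-Bb-D: root G is the submediant; minor triad there is vi.
C-Eb-G: root C is the supertonic; minor triad there is ii.
C-E-G: chromatic; C is V of V, so V/V.
F-A-C-Eb: root F is the dominant; dominant seventh chord there is V7.
F-Bb-D: root Bb is the tonic; major triad there is I64.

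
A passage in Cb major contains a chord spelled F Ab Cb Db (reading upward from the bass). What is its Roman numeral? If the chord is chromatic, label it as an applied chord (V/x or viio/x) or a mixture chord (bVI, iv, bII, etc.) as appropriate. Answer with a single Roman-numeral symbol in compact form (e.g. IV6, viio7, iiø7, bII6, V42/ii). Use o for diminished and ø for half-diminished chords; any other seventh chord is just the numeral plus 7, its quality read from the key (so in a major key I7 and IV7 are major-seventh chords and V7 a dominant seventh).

The pitches Db-F-Ab-Cb form a dominant seventh chord rooted on Db.
Db is not a diatonic chord root with this quality in Cb major, but it lies a perfect fifth above Gb (V), so the chord functions as an applied dominant of V.
With F in the bass the chord is in first inversion, so the figured bass is 65.

V65/V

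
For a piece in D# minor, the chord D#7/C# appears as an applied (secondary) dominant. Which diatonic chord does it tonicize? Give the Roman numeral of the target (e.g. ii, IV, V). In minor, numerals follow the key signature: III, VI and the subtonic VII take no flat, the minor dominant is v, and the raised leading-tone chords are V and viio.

The chord is a dominant seventh chord on D#.
A dominant resolves down a perfect fifth: D# → G#. In D# minor, G# is scale degree 4, i.e. iv.

iv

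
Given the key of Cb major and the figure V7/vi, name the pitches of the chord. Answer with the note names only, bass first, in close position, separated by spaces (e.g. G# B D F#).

Eb G Bb Db

V7/vi is a secondary dominant — the dominant seventh of vi. vi in Cb major is Ab, so the applied chord's root is Eb, a perfect fifth above.
Building a dominant seventh chord on Eb gives Eb-G-Bb-Db.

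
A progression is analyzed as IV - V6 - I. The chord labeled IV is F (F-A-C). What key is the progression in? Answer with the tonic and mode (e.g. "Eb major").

C major

The chord F is a major triad rooted on F; its label is IV.
If F is scale degree 4 and the mode makes that degree carry a major triad, the tonic is C and the mode is major.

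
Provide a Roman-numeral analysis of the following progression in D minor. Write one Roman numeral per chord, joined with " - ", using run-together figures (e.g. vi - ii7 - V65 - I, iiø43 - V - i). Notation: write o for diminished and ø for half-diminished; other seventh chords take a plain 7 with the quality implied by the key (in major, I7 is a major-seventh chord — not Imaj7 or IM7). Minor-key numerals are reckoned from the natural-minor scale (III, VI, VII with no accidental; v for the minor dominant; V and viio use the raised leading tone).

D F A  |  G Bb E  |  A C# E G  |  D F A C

D-F-A: minor triad on D = scale degree 1 → i.
G-Bb-E has root E, degree 2 in D minor, so iio6.
A-C#-E-G: root A is the dominant; dominant seventh chord there is V7.
D-F-A-C: root D is the tonic; minor seventh chord there is i7.

i - iio6 - V7 - i7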